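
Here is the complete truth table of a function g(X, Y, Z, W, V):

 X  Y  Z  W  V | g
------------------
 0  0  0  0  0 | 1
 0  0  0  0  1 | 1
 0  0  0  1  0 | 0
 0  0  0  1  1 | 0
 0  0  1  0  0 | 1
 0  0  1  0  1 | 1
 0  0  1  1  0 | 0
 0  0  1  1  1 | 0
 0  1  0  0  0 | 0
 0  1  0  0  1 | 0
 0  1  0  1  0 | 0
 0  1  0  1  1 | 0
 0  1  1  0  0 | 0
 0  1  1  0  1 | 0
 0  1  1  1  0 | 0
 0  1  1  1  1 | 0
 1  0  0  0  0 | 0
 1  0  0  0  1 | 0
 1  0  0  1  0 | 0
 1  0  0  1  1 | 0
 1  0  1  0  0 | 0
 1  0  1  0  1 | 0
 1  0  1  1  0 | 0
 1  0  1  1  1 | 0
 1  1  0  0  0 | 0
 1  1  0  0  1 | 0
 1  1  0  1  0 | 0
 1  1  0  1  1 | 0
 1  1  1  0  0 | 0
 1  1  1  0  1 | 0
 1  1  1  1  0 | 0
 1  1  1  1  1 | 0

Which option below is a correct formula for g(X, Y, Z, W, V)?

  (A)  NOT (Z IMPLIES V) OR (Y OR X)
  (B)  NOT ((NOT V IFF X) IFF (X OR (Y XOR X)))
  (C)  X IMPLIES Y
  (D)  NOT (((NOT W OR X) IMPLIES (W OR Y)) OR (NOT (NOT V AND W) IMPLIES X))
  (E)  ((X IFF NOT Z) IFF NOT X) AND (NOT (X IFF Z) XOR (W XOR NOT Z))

D

(A) fails at (0,0,0,0,0): the formula yields 0, g is 1.
(B) fails at (0,0,0,0,0): the formula yields 0, g is 1.
(C) fails at (0,0,0,1,0): the formula yields 1, g is 0.
(E) fails at (0,0,0,0,0): the formula yields 0, g is 1.
Only (D) survives; checking it on all 32 rows confirms it matches g.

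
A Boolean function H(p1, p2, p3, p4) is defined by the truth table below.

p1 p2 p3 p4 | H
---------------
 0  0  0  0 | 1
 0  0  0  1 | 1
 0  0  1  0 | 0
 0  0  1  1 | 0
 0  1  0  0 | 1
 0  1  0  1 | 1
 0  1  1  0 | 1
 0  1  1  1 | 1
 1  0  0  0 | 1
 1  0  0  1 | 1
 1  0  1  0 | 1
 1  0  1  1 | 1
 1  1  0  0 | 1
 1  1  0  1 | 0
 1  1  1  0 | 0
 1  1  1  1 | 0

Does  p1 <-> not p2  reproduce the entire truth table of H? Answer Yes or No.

No

Check the formula against H row by row:
  p1=0, p2=0, p3=0, p4=0: formula gives 0, but H = 1 ✗
Row (0,0,0,0) is a counterexample, so the formula is not equivalent to H.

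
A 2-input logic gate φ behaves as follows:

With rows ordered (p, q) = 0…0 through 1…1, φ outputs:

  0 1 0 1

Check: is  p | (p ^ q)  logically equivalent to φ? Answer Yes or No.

Test each input against both φ and the formula:
  p=0, q=0: formula gives 0, φ = 0 ✓
  p=0, q=1: formula gives 1, φ = 1 ✓
  p=1, q=0: formula gives 1, but φ = 0 ✗
Since they disagree at (1,0), the expression is not a correct formula for φ.

No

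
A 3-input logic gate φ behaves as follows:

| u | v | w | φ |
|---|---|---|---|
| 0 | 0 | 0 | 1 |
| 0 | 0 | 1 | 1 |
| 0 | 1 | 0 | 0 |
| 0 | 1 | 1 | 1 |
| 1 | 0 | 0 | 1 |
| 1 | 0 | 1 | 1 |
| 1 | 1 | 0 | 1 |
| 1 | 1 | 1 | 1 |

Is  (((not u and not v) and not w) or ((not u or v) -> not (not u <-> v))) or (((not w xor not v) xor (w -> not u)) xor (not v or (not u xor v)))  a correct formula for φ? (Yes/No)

Check the formula against φ row by row:
  u=0, v=0, w=0: formula gives 1, φ = 1 ✓
  u=0, v=0, w=1: formula gives 1, φ = 1 ✓
  u=0, v=1, w=0: formula gives 0, φ = 0 ✓
  u=0, v=1, w=1: formula gives 1, φ = 1 ✓
  u=1, v=0, w=0: formula gives 1, φ = 1 ✓
  …and likewise for the remaining 3 rows.
No disagreement on any input; they are logically equivalent.

Yes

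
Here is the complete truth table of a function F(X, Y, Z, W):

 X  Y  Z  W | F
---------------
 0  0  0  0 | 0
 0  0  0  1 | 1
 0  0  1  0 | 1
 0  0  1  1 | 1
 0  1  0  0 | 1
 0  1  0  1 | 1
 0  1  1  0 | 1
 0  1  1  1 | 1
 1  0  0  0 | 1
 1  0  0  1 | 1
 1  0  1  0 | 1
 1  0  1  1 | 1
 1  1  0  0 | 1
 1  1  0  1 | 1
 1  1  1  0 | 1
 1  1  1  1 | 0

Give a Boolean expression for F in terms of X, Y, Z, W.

F(X, Y, Z, W) = ~((((~X & ~Y) & ~Z) & ~W) | (((X & Y) & Z) & W))

F is 0 on only 2 rows — (0,0,0,0), (1,1,1,1). Writing each as a minterm (¬X·¬Y·¬Z·¬W, X·Y·Z·W) and OR-ing them characterizes exactly where F=0, so F is the negation of that disjunction.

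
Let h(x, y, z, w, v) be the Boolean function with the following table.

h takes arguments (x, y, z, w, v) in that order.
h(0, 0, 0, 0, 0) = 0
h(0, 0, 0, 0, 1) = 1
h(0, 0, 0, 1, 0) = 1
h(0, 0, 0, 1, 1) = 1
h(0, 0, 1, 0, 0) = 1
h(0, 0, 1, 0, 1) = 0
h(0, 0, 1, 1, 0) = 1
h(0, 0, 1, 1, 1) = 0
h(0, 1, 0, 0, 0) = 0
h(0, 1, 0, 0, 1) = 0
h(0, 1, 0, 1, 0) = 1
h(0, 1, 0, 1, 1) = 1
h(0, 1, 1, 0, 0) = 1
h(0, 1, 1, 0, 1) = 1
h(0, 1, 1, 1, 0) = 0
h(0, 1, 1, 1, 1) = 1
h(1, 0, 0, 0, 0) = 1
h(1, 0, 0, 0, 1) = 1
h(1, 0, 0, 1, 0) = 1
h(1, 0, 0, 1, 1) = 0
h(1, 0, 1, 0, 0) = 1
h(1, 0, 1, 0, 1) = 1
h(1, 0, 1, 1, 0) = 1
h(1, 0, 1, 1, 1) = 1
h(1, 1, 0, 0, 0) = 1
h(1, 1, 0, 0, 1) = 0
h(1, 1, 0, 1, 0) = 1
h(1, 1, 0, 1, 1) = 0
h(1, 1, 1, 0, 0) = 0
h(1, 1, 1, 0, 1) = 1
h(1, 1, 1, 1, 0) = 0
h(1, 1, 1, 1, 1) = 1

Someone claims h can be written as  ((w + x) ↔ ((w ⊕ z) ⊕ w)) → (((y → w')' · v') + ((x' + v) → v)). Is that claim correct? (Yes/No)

No

Check the formula against h row by row:
  x=0, y=0, z=0, w=0, v=0: formula gives 0, h = 0 ✓
  x=0, y=0, z=0, w=0, v=1: formula gives 1, h = 1 ✓
  x=0, y=0, z=0, w=1, v=0: formula gives 1, h = 1 ✓
  x=0, y=0, z=0, w=1, v=1: formula gives 1, h = 1 ✓
  …
  x=0, y=0, z=1, w=0, v=1: formula gives 1, but h = 0 ✗
Since they disagree at (0,0,1,0,1), the expression is not a correct formula for h.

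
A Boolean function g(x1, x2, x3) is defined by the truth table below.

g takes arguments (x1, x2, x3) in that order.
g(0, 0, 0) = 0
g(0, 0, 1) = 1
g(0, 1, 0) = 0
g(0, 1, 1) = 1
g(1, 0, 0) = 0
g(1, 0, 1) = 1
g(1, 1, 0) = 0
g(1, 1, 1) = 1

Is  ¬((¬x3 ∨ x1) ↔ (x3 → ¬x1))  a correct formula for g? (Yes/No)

Check the formula against g row by row:
  x1=0, x2=0, x3=0: formula gives 0, g = 0 ✓
  x1=0, x2=0, x3=1: formula gives 1, g = 1 ✓
  x1=0, x2=1, x3=0: formula gives 0, g = 0 ✓
  x1=0, x2=1, x3=1: formula gives 1, g = 1 ✓
  x1=1, x2=0, x3=0: formula gives 0, g = 0 ✓
  …and likewise for the remaining 3 rows.
Every row agrees, so the formula is equivalent.

Yes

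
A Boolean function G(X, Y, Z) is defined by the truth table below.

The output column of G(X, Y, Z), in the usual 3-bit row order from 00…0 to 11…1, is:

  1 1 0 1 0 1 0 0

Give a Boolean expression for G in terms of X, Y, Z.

G(X, Y, Z) = ((((¬X ∧ ¬Y) ∧ ¬Z) ∨ ((¬X ∧ ¬Y) ∧ Z)) ∨ ((¬X ∧ Y) ∧ Z)) ∨ ((X ∧ ¬Y) ∧ Z)

Collect the rows where G=1 — (0,0,0), (0,0,1), (0,1,1), (1,0,1) — and write one minterm per row: ¬X·¬Y·¬Z, ¬X·¬Y·Z, ¬X·Y·Z, X·¬Y·Z. Their union (logical OR) reproduces the table exactly.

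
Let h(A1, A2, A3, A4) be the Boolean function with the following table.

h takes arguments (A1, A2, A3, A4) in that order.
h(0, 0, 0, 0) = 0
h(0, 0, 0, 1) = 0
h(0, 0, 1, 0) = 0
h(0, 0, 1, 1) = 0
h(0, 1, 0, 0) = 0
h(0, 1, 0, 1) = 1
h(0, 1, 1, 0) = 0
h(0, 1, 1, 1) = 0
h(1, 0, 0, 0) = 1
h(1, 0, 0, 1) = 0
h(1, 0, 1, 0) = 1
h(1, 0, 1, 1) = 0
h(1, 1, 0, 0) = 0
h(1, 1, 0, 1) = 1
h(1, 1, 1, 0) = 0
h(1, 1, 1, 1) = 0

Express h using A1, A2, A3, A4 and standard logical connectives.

h(A1, A2, A3, A4) = (((((NOT A1 AND A2) AND NOT A3) AND A4) OR (((A1 AND NOT A2) AND NOT A3) AND NOT A4)) OR (((A1 AND NOT A2) AND A3) AND NOT A4)) OR (((A1 AND A2) AND NOT A3) AND A4)

The 1-rows are (0,1,0,1), (1,0,0,0), (1,0,1,0), (1,1,0,1). Each contributes one minterm — ¬A1·A2·¬A3·A4; A1·¬A2·¬A3·¬A4; A1·¬A2·A3·¬A4; A1·A2·¬A3·A4 — and their disjunction is a sum-of-products form of h.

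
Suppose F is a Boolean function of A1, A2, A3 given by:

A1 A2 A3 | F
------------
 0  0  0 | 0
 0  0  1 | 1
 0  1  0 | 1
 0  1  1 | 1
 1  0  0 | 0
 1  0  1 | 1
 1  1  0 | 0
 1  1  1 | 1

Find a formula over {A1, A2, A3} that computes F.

F(A1, A2, A3) = ~((((~A1 & ~A2) & ~A3) | ((A1 & ~A2) & ~A3)) | ((A1 & A2) & ~A3))

The 0-rows are (0,0,0), (1,0,0), (1,1,0). Take each as a conjunction (¬A1·¬A2·¬A3, A1·¬A2·¬A3, A1·A2·¬A3), form their disjunction, and complement — that gives a formula that is 1 everywhere F is.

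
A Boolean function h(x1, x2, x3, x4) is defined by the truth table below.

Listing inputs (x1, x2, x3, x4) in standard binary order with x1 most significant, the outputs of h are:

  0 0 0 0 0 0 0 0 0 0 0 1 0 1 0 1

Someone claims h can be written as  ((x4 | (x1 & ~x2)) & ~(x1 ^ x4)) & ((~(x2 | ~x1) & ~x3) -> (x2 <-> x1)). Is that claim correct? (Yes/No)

Yes

Check the formula against h row by row:
  x1=0, x2=0, x3=0, x4=0: formula gives 0, h = 0 ✓
  x1=0, x2=0, x3=0, x4=1: formula gives 0, h = 0 ✓
  x1=0, x2=0, x3=1, x4=0: formula gives 0, h = 0 ✓
  x1=0, x2=0, x3=1, x4=1: formula gives 0, h = 0 ✓
  …and likewise for the remaining 12 rows.
No disagreement on any input; they are logically equivalent.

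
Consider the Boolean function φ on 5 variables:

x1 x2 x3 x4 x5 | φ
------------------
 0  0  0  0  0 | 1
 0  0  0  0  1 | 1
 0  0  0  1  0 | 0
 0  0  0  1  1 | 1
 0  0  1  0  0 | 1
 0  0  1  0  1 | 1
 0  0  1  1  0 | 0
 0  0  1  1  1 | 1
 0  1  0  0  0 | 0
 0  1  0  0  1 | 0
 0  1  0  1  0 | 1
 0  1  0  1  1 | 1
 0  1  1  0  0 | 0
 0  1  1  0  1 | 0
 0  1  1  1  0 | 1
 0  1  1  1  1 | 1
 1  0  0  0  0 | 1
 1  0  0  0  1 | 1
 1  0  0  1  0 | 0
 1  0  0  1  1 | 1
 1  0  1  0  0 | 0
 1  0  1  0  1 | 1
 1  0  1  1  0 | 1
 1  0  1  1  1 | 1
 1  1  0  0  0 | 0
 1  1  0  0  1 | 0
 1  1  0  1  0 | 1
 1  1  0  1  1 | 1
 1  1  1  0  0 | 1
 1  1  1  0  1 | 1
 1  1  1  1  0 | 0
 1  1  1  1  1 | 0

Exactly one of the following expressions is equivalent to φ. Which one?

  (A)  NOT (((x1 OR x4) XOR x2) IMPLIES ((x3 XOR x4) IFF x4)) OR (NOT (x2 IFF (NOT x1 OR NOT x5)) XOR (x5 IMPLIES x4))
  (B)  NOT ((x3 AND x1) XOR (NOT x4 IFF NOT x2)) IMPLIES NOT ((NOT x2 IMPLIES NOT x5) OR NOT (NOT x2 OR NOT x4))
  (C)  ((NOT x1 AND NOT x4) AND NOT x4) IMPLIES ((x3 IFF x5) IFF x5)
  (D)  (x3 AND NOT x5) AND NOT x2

(A) fails at (0,0,0,0,0): the formula yields 0, φ is 1.
(C) fails at (0,0,0,0,0): the formula yields 0, φ is 1.
(D) fails at (0,0,0,0,0): the formula yields 0, φ is 1.
That leaves (B). Evaluating it on every row reproduces the table of φ exactly.

B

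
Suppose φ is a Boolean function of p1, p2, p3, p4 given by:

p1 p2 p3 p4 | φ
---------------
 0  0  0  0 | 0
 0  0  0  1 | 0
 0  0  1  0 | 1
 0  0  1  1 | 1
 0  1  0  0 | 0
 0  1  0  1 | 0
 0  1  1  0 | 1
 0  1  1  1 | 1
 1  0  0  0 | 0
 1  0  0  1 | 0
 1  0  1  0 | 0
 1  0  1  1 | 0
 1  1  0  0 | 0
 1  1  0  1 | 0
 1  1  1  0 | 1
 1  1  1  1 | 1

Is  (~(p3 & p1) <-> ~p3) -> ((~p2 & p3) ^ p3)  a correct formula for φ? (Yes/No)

Evaluate (~(p3 & p1) <-> ~p3) -> ((~p2 & p3) ^ p3) on each row and compare to φ:
  p1=0, p2=0, p3=0, p4=0: formula gives 0, φ = 0 ✓
  p1=0, p2=0, p3=0, p4=1: formula gives 0, φ = 0 ✓
  p1=0, p2=0, p3=1, p4=0: formula gives 1, φ = 1 ✓
  p1=0, p2=0, p3=1, p4=1: formula gives 1, φ = 1 ✓
  … (the remaining 12 rows also agree.)
Every row agrees, so the formula is equivalent.

Yes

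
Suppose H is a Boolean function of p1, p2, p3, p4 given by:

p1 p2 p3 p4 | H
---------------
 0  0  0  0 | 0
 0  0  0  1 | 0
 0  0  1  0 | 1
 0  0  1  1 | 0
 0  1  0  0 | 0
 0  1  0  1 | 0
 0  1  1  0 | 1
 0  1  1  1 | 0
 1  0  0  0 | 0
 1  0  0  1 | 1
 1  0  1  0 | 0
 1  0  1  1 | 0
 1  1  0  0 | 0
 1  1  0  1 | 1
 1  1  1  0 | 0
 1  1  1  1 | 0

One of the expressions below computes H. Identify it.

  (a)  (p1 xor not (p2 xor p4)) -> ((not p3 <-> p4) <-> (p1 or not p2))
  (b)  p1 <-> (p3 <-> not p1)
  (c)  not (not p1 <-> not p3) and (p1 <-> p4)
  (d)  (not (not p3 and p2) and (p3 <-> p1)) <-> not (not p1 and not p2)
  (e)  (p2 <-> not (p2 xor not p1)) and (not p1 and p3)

(a) fails at (0,0,0,1): the formula yields 1, H is 0.
(b) fails at (0,0,0,0): the formula yields 1, H is 0.
(d) fails at (0,0,1,1): the formula yields 1, H is 0.
(e) fails at (0,0,1,1): the formula yields 1, H is 0.
(c) is the remaining candidate, and it agrees with H on all 16 inputs.

c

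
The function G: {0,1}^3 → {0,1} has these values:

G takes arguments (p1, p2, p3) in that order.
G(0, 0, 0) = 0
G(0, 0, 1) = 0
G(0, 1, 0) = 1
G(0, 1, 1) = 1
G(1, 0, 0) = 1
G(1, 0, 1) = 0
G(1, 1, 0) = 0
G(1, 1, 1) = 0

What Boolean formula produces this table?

G(p1, p2, p3) = (((NOT p1 AND p2) AND NOT p3) OR ((NOT p1 AND p2) AND p3)) OR ((p1 AND NOT p2) AND NOT p3)

G=1 on 3 inputs: (0,1,0), (0,1,1), (1,0,0). Reading each as a conjunction of literals (¬p1·p2·¬p3, ¬p1·p2·p3, p1·¬p2·¬p3) and taking the OR gives the canonical DNF.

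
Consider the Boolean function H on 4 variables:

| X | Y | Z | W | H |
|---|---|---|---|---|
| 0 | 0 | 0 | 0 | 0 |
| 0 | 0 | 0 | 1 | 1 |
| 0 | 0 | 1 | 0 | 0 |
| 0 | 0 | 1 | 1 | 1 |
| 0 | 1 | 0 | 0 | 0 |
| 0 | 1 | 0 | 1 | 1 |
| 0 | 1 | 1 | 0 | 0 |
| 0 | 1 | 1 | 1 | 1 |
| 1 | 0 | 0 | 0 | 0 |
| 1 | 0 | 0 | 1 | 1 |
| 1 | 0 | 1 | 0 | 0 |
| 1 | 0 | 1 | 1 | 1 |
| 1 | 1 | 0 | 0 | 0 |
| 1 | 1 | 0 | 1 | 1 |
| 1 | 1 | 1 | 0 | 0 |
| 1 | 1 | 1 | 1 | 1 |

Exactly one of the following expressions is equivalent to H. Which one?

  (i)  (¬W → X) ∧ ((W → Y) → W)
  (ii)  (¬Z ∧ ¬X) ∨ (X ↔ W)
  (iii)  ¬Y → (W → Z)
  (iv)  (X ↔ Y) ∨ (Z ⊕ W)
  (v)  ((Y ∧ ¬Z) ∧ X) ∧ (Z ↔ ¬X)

i

(ii): at (0,0,0,0) it gives 1, but H = 0 — eliminated.
(iii): at (0,0,0,0) it gives 1, but H = 0 — eliminated.
(iv): at (0,0,0,0) it gives 1, but H = 0 — eliminated.
(v): at (0,0,0,1) it gives 0, but H = 1 — eliminated.
(i) is the remaining candidate, and it agrees with H on all 16 inputs.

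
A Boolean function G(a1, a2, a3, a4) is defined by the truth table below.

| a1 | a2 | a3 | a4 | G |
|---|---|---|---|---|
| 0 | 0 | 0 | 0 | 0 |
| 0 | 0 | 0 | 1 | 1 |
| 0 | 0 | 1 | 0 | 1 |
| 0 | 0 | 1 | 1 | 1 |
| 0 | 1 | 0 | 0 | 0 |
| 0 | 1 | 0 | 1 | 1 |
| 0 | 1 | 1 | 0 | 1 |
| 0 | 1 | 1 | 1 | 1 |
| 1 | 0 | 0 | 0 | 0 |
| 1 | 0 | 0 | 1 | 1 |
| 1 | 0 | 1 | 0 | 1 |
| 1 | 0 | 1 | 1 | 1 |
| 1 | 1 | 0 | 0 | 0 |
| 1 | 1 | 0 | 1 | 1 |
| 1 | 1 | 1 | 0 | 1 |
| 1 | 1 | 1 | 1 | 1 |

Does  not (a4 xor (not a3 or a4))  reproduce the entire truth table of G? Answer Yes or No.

Yes

Evaluate not (a4 xor (not a3 or a4)) on each row and compare to G:
  a1=0, a2=0, a3=0, a4=0: formula gives 0, G = 0 ✓
  a1=0, a2=0, a3=0, a4=1: formula gives 1, G = 1 ✓
  a1=0, a2=0, a3=1, a4=0: formula gives 1, G = 1 ✓
  a1=0, a2=0, a3=1, a4=1: formula gives 1, G = 1 ✓
  … (the remaining 12 rows also agree.)
All 16 rows match — the expression computes G exactly.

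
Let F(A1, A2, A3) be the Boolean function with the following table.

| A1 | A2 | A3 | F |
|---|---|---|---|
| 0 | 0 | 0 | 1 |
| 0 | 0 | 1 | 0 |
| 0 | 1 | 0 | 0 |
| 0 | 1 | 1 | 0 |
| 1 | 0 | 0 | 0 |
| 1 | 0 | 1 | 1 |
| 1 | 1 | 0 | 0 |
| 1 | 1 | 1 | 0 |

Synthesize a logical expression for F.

F=1 on 2 inputs: (0,0,0), (1,0,1). Reading each as a conjunction of literals (¬A1·¬A2·¬A3, A1·¬A2·A3) and taking the OR gives the canonical DNF.

F(A1, A2, A3) = ((~A1 & ~A2) & ~A3) | ((A1 & ~A2) & A3)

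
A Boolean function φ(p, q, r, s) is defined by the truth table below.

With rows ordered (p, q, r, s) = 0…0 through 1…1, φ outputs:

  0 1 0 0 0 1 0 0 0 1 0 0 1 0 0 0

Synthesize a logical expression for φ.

φ(p, q, r, s) = (((((~p & ~q) & ~r) & s) | (((~p & q) & ~r) & s)) | (((p & ~q) & ~r) & s)) | (((p & q) & ~r) & ~s)

The 1-rows are (0,0,0,1), (0,1,0,1), (1,0,0,1), (1,1,0,0). Each contributes one minterm — ¬p·¬q·¬r·s; ¬p·q·¬r·s; p·¬q·¬r·s; p·q·¬r·¬s — and their disjunction is a sum-of-products form of φ.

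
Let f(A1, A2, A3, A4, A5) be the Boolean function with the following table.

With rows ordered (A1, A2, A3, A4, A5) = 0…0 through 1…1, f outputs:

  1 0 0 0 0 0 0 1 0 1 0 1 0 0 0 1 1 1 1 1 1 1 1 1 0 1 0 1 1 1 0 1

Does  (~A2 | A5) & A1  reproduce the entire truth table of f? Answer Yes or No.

Evaluate (~A2 | A5) & A1 on each row and compare to f:
  A1=0, A2=0, A3=0, A4=0, A5=0: formula gives 0, but f = 1 ✗
Row (0,0,0,0,0) is a counterexample, so the formula is not equivalent to f.

No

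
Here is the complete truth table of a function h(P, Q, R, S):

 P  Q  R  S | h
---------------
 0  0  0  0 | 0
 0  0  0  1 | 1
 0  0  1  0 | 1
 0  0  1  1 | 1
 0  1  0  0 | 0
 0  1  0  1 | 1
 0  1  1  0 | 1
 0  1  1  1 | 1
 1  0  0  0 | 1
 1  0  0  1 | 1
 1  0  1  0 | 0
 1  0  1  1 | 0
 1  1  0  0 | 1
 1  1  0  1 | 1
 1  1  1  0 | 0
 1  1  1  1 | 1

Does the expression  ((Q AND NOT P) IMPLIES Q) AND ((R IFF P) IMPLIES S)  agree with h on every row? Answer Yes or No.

No

Check the formula against h row by row:
  P=0, Q=0, R=0, S=0: formula gives 0, h = 0 ✓
  P=0, Q=0, R=0, S=1: formula gives 1, h = 1 ✓
  P=0, Q=0, R=1, S=0: formula gives 1, h = 1 ✓
  P=0, Q=0, R=1, S=1: formula gives 1, h = 1 ✓
  …
  P=1, Q=0, R=1, S=1: formula gives 1, but h = 0 ✗
A single disagreement suffices: at (1,0,1,1) they differ, so the formula does not compute h.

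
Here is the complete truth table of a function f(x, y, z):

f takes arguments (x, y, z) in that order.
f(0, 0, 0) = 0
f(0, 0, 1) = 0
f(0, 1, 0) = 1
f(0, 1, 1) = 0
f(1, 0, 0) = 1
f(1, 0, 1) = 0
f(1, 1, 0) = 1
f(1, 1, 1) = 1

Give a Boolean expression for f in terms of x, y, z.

The 1-rows are (0,1,0), (1,0,0), (1,1,0), (1,1,1). Each contributes one minterm — ¬x·y·¬z; x·¬y·¬z; x·y·¬z; x·y·z — and their disjunction is a sum-of-products form of f.

f(x, y, z) = ((((¬x ∧ y) ∧ ¬z) ∨ ((x ∧ ¬y) ∧ ¬z)) ∨ ((x ∧ y) ∧ ¬z)) ∨ ((x ∧ y) ∧ z)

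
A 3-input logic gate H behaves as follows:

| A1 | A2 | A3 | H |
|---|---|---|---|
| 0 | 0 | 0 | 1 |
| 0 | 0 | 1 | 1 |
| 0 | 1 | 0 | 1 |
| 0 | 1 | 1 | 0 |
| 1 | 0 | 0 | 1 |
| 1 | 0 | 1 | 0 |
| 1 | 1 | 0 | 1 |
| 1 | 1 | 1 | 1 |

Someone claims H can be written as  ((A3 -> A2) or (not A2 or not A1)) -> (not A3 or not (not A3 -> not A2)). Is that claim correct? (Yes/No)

No

Evaluate ((A3 -> A2) or (not A2 or not A1)) -> (not A3 or not (not A3 -> not A2)) on each row and compare to H:
  A1=0, A2=0, A3=0: formula gives 1, H = 1 ✓
  A1=0, A2=0, A3=1: formula gives 0, but H = 1 ✗
A single disagreement suffices: at (0,0,1) they differ, so the formula does not compute H.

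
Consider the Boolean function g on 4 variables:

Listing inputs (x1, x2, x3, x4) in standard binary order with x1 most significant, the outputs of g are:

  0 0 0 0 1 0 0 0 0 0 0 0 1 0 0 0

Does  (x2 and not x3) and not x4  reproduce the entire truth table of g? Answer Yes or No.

Yes

Check the formula against g row by row:
  x1=0, x2=0, x3=0, x4=0: formula gives 0, g = 0 ✓
  x1=0, x2=0, x3=0, x4=1: formula gives 0, g = 0 ✓
  x1=0, x2=0, x3=1, x4=0: formula gives 0, g = 0 ✓
  x1=0, x2=0, x3=1, x4=1: formula gives 0, g = 0 ✓
  … (the remaining 12 rows also agree.)
No disagreement on any input; they are logically equivalent.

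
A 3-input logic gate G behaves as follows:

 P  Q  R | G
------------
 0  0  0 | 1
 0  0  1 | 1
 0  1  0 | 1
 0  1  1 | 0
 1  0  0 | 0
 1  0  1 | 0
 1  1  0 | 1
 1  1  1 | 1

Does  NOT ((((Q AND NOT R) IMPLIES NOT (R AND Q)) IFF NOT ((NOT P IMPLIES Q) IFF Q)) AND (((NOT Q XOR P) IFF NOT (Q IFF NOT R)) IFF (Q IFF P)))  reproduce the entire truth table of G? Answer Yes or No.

No

Check the formula against G row by row:
  P=0, Q=0, R=0: formula gives 1, G = 1 ✓
  P=0, Q=0, R=1: formula gives 1, G = 1 ✓
  P=0, Q=1, R=0: formula gives 1, G = 1 ✓
  P=0, Q=1, R=1: formula gives 1, but G = 0 ✗
Since they disagree at (0,1,1), the expression is not a correct formula for G.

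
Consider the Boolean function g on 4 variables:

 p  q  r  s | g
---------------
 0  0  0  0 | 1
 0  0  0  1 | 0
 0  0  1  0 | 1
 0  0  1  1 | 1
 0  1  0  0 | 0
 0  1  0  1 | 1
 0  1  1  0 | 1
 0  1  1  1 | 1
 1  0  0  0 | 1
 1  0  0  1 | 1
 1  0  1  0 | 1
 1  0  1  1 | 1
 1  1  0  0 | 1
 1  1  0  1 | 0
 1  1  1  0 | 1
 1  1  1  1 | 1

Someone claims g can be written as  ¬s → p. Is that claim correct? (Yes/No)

Test each input against both g and the formula:
  p=0, q=0, r=0, s=0: formula gives 0, but g = 1 ✗
Row (0,0,0,0) is a counterexample, so the formula is not equivalent to g.

No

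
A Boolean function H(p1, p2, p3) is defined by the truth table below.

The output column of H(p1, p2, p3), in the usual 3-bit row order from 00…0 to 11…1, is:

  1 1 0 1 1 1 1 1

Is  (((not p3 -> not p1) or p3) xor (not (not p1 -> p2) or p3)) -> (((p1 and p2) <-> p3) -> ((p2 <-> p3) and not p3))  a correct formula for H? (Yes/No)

Yes

Check the formula against H row by row:
  p1=0, p2=0, p3=0: formula gives 1, H = 1 ✓
  p1=0, p2=0, p3=1: formula gives 1, H = 1 ✓
  p1=0, p2=1, p3=0: formula gives 0, H = 0 ✓
  p1=0, p2=1, p3=1: formula gives 1, H = 1 ✓
  p1=1, p2=0, p3=0: formula gives 1, H = 1 ✓
  … (the remaining 3 rows also agree.)
All 8 rows match — the expression computes H exactly.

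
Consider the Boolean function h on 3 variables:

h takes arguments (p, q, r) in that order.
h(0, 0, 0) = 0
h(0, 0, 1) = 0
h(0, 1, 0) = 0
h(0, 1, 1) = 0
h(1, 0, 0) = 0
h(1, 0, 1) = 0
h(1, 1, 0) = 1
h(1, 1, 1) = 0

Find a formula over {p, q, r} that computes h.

Only row (1,1,0) gives 1. That row's minterm p·q·¬r is h directly.

h(p, q, r) = (p ∧ q) ∧ ¬r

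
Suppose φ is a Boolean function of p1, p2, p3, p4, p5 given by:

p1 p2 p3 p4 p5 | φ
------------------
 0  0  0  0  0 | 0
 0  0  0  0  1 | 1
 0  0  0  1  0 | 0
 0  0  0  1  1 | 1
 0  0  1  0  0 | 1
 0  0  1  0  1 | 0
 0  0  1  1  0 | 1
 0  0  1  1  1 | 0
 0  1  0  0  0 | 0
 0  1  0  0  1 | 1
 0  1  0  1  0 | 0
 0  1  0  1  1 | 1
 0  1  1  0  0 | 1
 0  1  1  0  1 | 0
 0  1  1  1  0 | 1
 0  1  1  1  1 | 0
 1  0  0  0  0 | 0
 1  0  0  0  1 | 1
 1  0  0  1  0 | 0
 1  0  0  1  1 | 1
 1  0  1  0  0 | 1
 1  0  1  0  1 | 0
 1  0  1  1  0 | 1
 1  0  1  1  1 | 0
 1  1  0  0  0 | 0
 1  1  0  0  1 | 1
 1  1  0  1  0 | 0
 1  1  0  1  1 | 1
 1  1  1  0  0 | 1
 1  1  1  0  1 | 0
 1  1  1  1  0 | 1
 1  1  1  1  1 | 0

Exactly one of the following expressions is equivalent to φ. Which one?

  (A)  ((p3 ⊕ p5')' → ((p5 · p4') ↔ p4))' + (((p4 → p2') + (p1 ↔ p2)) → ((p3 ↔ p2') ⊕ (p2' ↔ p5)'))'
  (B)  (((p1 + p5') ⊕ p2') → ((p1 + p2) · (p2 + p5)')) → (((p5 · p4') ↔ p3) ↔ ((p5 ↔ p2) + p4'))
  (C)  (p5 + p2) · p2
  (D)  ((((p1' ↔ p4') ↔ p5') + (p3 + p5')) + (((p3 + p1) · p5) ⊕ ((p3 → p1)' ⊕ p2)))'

A

(B): at (0,0,0,0,0) it gives 1, but φ = 0 — eliminated.
(C): at (0,0,0,0,1) it gives 0, but φ = 1 — eliminated.
(D): at (0,0,0,1,1) it gives 0, but φ = 1 — eliminated.
Only (A) survives; checking it on all 32 rows confirms it matches φ.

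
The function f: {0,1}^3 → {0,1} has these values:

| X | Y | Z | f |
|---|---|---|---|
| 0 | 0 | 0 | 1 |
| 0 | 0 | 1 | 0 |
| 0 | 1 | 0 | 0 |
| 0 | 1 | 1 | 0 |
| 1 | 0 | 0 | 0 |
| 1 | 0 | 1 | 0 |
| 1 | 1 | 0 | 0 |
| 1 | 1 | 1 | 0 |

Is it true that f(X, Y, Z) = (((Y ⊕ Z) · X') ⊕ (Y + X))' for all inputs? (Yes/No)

Evaluate (((Y ⊕ Z) · X') ⊕ (Y + X))' on each row and compare to f:
  X=0, Y=0, Z=0: formula gives 1, f = 1 ✓
  X=0, Y=0, Z=1: formula gives 0, f = 0 ✓
  X=0, Y=1, Z=0: formula gives 1, but f = 0 ✗
A single disagreement suffices: at (0,1,0) they differ, so the formula does not compute f.

No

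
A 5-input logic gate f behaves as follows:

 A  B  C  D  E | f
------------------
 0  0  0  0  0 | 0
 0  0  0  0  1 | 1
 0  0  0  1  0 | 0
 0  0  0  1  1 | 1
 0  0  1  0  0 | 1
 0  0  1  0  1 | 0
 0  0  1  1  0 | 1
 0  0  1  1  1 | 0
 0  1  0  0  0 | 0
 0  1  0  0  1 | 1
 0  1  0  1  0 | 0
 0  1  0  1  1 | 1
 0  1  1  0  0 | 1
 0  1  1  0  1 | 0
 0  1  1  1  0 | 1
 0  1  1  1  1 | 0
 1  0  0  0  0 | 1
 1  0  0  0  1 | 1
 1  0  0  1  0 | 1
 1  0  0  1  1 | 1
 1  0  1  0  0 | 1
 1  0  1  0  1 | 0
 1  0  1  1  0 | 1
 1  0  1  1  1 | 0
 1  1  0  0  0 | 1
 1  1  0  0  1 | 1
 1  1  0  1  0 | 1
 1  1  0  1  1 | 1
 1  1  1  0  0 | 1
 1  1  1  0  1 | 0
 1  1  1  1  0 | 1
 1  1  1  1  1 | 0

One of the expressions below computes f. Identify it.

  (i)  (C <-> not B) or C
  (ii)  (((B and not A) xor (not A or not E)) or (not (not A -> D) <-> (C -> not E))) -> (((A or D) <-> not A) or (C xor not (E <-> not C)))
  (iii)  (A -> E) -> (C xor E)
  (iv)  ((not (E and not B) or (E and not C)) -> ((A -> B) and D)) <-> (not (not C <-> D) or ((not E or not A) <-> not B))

(i) disagrees with f on (0,0,0,0,1) (formula → 0, table → 1); rule it out.
(ii) disagrees with f on (0,0,0,0,0) (formula → 1, table → 0); rule it out.
(iv) disagrees with f on (0,0,0,0,1) (formula → 0, table → 1); rule it out.
Only (iii) survives; checking it on all 32 rows confirms it matches f.

iii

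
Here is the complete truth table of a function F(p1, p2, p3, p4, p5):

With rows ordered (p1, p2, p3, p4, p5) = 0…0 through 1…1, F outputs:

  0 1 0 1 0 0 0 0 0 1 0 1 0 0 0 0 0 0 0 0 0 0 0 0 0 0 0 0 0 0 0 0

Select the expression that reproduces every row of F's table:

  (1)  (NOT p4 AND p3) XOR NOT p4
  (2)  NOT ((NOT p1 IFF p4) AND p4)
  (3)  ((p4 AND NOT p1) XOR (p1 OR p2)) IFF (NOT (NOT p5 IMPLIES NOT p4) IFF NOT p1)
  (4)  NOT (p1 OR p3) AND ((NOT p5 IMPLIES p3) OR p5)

4

(1) fails at (0,0,0,0,0): the formula yields 1, F is 0.
(2) fails at (0,0,0,0,0): the formula yields 1, F is 0.
(3) fails at (0,0,0,0,0): the formula yields 1, F is 0.
That leaves (4). Evaluating it on every row reproduces the table of F exactly.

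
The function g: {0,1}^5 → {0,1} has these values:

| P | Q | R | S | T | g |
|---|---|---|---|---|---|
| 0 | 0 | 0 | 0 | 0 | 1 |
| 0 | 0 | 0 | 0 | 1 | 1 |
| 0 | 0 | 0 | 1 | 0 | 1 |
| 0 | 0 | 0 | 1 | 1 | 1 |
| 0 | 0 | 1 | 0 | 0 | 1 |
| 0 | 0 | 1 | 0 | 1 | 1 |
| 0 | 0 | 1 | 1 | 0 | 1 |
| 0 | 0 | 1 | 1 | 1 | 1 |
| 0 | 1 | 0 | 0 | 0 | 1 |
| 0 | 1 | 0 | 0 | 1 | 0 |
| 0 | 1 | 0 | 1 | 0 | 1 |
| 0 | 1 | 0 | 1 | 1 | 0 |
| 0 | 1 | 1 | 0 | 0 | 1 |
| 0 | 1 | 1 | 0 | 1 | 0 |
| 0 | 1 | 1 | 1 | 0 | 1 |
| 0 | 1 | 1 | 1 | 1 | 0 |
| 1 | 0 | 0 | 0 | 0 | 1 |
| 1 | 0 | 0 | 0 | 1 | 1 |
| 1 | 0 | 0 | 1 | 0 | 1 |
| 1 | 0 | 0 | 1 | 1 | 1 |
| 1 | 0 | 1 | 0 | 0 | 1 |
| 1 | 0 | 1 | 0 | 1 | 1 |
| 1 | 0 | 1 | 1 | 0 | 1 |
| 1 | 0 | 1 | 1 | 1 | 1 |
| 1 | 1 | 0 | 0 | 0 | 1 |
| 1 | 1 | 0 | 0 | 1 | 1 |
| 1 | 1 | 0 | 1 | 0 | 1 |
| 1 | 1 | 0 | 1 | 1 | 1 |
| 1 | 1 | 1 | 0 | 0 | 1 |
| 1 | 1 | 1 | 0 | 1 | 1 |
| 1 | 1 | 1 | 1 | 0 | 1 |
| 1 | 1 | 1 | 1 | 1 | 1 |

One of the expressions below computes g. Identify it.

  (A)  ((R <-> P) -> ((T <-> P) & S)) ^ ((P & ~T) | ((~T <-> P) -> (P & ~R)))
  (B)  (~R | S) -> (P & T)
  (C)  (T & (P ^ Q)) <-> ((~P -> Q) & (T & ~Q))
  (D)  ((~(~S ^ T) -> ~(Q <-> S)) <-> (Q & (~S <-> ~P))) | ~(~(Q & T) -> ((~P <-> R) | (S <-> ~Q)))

C

(A): at (0,0,0,0,1) it gives 0, but g = 1 — eliminated.
(B): at (0,0,0,0,0) it gives 0, but g = 1 — eliminated.
(D): at (0,0,0,1,0) it gives 0, but g = 1 — eliminated.
That leaves (C). Evaluating it on every row reproduces the table of g exactly.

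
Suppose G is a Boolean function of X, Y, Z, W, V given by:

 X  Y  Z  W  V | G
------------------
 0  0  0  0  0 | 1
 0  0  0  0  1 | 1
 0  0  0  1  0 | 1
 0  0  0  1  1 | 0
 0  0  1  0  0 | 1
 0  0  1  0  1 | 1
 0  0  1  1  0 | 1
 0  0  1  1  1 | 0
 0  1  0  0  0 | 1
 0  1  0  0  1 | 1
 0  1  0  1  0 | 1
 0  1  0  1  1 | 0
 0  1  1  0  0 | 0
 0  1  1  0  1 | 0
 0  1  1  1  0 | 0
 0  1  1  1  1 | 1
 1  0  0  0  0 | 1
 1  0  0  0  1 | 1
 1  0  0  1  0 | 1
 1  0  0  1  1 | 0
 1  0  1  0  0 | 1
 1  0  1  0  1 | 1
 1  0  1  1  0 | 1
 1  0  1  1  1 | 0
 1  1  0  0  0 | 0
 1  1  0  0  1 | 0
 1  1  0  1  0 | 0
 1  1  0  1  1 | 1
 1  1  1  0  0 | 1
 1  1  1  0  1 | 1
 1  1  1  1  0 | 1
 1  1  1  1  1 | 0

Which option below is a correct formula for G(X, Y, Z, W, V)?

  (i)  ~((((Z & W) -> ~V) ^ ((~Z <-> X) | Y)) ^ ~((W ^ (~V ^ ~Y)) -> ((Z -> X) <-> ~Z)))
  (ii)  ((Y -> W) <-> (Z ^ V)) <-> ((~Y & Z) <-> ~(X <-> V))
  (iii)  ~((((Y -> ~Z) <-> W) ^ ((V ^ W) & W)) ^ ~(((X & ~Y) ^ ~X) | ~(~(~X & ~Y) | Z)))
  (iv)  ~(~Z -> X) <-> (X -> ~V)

(i) fails at (0,0,0,0,0): the formula yields 0, G is 1.
(ii) fails at (0,0,0,0,0): the formula yields 0, G is 1.
(iv) fails at (0,0,0,1,1): the formula yields 1, G is 0.
Only (iii) survives; checking it on all 32 rows confirms it matches G.

iii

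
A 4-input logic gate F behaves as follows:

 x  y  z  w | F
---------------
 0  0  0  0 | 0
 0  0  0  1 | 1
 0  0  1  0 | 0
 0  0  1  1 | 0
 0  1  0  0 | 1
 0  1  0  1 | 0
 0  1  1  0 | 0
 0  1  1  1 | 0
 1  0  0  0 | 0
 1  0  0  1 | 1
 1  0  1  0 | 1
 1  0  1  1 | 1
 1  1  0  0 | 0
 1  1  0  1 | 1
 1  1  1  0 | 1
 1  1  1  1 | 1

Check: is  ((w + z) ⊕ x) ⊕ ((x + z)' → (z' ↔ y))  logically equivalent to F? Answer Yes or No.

Yes

Test each input against both F and the formula:
  x=0, y=0, z=0, w=0: formula gives 0, F = 0 ✓
  x=0, y=0, z=0, w=1: formula gives 1, F = 1 ✓
  x=0, y=0, z=1, w=0: formula gives 0, F = 0 ✓
  x=0, y=0, z=1, w=1: formula gives 0, F = 0 ✓
  …and likewise for the remaining 12 rows.
Every row agrees, so the formula is equivalent.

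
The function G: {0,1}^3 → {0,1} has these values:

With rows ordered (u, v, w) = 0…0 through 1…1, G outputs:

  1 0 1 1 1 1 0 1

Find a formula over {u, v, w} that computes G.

G is 0 on only 2 rows — (0,0,1), (1,1,0). Writing each as a minterm (¬u·¬v·w, u·v·¬w) and OR-ing them characterizes exactly where G=0, so G is the negation of that disjunction.

G(u, v, w) = (((u' · v') · w) + ((u · v) · w'))'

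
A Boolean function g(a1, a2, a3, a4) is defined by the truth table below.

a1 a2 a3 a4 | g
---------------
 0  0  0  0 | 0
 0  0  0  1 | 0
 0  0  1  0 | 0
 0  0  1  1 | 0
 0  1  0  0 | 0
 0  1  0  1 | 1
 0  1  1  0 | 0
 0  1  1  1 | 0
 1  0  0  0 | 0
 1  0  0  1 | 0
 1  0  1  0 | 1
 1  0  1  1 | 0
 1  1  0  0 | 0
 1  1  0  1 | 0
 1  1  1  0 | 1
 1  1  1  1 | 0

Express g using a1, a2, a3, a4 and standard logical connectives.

g(a1, a2, a3, a4) = ((((not a1 and a2) and not a3) and a4) or (((a1 and not a2) and a3) and not a4)) or (((a1 and a2) and a3) and not a4)

g=1 on 3 inputs: (0,1,0,1), (1,0,1,0), (1,1,1,0). Reading each as a conjunction of literals (¬a1·a2·¬a3·a4, a1·¬a2·a3·¬a4, a1·a2·a3·¬a4) and taking the OR gives the canonical DNF.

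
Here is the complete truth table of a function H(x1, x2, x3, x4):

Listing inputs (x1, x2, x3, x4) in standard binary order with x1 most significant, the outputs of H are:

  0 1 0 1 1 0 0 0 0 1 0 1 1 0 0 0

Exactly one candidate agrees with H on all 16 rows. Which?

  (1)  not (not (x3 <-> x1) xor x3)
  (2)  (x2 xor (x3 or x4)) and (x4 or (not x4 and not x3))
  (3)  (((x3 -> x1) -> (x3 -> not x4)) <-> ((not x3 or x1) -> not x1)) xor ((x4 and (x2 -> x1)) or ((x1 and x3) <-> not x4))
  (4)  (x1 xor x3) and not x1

2

(1) disagrees with H on (0,0,0,0) (formula → 1, table → 0); rule it out.
(3) disagrees with H on (0,0,0,0) (formula → 1, table → 0); rule it out.
(4) disagrees with H on (0,0,0,1) (formula → 0, table → 1); rule it out.
Only (2) survives; checking it on all 16 rows confirms it matches H.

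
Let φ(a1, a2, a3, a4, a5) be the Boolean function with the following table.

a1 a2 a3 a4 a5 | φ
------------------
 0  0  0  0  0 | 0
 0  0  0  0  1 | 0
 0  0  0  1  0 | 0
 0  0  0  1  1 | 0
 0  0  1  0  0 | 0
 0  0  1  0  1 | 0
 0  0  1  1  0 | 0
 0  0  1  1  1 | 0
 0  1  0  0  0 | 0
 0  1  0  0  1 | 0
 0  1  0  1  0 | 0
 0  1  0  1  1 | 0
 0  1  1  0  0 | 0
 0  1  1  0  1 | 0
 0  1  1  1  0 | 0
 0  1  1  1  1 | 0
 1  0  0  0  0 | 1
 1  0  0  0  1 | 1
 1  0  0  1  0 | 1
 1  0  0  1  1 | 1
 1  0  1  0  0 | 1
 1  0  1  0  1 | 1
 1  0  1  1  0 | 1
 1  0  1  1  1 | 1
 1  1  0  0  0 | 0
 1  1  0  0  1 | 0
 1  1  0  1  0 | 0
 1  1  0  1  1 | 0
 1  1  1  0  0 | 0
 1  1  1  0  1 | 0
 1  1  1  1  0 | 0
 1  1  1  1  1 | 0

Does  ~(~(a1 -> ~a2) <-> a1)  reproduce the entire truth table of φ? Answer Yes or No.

Yes

Check the formula against φ row by row:
  a1=0, a2=0, a3=0, a4=0, a5=0: formula gives 0, φ = 0 ✓
  a1=0, a2=0, a3=0, a4=0, a5=1: formula gives 0, φ = 0 ✓
  a1=0, a2=0, a3=0, a4=1, a5=0: formula gives 0, φ = 0 ✓
  a1=0, a2=0, a3=0, a4=1, a5=1: formula gives 0, φ = 0 ✓
  … (the remaining 28 rows also agree.)
All 32 rows match — the expression computes φ exactly.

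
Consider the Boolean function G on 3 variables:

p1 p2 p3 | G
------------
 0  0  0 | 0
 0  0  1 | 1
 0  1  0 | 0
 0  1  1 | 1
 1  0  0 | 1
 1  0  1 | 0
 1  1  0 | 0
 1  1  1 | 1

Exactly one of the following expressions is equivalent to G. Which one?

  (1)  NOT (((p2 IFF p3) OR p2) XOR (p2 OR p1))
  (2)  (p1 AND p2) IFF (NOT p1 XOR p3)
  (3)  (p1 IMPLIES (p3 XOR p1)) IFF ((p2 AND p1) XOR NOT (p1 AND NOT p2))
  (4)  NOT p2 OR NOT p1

2

(1) fails at (0,1,0): the formula yields 1, G is 0.
(3) fails at (0,0,0): the formula yields 1, G is 0.
(4) fails at (0,0,0): the formula yields 1, G is 0.
That leaves (2). Evaluating it on every row reproduces the table of G exactly.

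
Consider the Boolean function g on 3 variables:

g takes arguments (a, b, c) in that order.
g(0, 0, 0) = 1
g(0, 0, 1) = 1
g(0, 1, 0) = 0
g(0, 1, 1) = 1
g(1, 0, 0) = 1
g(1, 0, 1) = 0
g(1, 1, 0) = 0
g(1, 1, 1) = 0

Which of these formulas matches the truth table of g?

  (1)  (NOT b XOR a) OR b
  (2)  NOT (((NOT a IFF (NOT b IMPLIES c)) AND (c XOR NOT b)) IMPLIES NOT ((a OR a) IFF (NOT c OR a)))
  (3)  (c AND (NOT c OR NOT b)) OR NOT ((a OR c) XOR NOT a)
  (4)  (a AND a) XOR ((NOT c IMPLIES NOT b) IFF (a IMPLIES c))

(1) disagrees with g on (0,1,0) (formula → 1, table → 0); rule it out.
(2) disagrees with g on (0,0,0) (formula → 0, table → 1); rule it out.
(3) disagrees with g on (0,0,0) (formula → 0, table → 1); rule it out.
That leaves (4). Evaluating it on every row reproduces the table of g exactly.

4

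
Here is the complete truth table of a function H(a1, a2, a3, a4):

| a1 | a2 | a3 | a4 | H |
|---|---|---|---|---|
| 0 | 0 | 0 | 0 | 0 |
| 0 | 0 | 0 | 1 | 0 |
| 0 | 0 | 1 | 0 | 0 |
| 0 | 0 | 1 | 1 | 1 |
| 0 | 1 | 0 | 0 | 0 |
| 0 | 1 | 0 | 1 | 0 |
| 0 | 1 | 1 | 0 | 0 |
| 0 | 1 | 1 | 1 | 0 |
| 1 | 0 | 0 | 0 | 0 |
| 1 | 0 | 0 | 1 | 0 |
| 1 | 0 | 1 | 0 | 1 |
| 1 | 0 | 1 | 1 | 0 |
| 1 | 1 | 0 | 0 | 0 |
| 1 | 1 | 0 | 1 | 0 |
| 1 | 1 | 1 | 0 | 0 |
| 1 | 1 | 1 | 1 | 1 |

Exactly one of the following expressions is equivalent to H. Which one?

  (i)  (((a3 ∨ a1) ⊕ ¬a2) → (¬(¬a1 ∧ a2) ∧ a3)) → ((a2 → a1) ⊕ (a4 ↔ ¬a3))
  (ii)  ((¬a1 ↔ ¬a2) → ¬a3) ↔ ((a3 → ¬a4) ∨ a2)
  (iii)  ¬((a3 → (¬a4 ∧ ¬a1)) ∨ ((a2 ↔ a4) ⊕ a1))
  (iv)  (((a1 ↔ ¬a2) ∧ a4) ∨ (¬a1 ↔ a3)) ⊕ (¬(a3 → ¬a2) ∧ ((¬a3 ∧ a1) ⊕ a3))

(i) fails at (0,0,0,0): the formula yields 1, H is 0.
(ii) fails at (0,0,0,0): the formula yields 1, H is 0.
(iv) fails at (0,0,1,0): the formula yields 1, H is 0.
(iii) is the remaining candidate, and it agrees with H on all 16 inputs.

iii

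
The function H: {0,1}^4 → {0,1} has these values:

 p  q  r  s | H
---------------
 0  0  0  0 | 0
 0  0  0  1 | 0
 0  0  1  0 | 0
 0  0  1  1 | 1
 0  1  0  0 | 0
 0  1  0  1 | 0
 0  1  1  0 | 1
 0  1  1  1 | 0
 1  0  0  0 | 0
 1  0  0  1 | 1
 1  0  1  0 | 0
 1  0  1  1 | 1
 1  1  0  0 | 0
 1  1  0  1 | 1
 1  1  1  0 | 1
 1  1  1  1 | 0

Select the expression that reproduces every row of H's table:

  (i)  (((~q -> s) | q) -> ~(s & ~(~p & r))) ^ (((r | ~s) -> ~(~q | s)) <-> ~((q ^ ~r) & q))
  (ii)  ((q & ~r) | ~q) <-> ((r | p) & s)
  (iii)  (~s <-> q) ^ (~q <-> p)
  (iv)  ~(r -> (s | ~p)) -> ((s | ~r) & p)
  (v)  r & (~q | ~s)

(i) fails at (0,0,0,0): the formula yields 1, H is 0.
(iii) fails at (0,0,0,1): the formula yields 1, H is 0.
(iv) fails at (0,0,0,0): the formula yields 1, H is 0.
(v) fails at (0,0,1,0): the formula yields 1, H is 0.
Only (ii) survives; checking it on all 16 rows confirms it matches H.

ii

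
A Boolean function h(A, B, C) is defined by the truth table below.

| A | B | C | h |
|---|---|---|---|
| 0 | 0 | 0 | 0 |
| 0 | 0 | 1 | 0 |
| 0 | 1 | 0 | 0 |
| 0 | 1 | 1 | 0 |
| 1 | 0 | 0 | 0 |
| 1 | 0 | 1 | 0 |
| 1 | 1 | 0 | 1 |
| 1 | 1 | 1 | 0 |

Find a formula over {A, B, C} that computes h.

h is 1 on exactly one input, (1,1,0), whose minterm is A·B·¬C. So h is just that conjunction.

h(A, B, C) = (A · B) · C'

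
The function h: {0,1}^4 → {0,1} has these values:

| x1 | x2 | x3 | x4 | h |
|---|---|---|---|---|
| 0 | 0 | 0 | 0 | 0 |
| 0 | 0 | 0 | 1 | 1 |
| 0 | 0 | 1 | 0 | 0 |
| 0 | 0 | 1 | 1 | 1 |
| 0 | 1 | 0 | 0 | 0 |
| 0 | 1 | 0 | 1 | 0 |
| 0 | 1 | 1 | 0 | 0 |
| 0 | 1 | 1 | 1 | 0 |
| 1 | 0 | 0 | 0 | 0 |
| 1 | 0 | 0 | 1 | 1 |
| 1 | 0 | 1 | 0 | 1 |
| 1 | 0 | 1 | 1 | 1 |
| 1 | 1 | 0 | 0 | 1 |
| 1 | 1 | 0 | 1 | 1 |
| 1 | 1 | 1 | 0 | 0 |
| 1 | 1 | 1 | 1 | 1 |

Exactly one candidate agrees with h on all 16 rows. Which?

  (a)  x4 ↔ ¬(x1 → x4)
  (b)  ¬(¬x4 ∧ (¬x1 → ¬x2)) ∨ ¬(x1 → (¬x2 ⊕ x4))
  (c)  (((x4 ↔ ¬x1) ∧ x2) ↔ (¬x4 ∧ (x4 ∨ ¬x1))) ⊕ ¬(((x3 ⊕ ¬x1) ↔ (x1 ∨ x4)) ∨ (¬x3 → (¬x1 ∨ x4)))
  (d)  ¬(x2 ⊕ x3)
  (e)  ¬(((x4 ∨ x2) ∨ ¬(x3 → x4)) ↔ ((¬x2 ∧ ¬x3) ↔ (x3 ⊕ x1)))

c

(a) disagrees with h on (0,0,0,0) (formula → 1, table → 0); rule it out.
(b) disagrees with h on (0,1,0,0) (formula → 1, table → 0); rule it out.
(d) disagrees with h on (0,0,0,0) (formula → 1, table → 0); rule it out.
(e) disagrees with h on (0,0,1,0) (formula → 1, table → 0); rule it out.
(c) is the remaining candidate, and it agrees with h on all 16 inputs.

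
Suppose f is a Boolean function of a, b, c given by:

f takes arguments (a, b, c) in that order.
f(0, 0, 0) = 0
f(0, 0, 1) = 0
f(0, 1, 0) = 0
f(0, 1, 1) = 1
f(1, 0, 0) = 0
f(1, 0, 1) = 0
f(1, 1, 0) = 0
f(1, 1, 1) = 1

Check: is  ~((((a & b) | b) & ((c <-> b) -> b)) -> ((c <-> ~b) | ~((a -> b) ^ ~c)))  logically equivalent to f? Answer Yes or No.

Yes

Evaluate ~((((a & b) | b) & ((c <-> b) -> b)) -> ((c <-> ~b) | ~((a -> b) ^ ~c))) on each row and compare to f:
  a=0, b=0, c=0: formula gives 0, f = 0 ✓
  a=0, b=0, c=1: formula gives 0, f = 0 ✓
  a=0, b=1, c=0: formula gives 0, f = 0 ✓
  a=0, b=1, c=1: formula gives 1, f = 1 ✓
  a=1, b=0, c=0: formula gives 0, f = 0 ✓
  …and likewise for the remaining 3 rows.
All 8 rows match — the expression computes f exactly.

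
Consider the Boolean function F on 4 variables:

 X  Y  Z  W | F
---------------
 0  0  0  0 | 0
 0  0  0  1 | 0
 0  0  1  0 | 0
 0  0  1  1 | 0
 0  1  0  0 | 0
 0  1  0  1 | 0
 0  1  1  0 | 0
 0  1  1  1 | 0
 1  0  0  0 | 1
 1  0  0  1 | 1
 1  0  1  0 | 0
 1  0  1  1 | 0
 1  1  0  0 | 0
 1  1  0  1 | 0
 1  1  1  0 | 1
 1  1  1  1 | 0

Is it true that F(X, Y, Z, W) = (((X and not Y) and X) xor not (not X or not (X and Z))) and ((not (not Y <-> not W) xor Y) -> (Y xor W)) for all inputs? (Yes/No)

Yes

Check the formula against F row by row:
  X=0, Y=0, Z=0, W=0: formula gives 0, F = 0 ✓
  X=0, Y=0, Z=0, W=1: formula gives 0, F = 0 ✓
  X=0, Y=0, Z=1, W=0: formula gives 0, F = 0 ✓
  X=0, Y=0, Z=1, W=1: formula gives 0, F = 0 ✓
  … (the remaining 12 rows also agree.)
No disagreement on any input; they are logically equivalent.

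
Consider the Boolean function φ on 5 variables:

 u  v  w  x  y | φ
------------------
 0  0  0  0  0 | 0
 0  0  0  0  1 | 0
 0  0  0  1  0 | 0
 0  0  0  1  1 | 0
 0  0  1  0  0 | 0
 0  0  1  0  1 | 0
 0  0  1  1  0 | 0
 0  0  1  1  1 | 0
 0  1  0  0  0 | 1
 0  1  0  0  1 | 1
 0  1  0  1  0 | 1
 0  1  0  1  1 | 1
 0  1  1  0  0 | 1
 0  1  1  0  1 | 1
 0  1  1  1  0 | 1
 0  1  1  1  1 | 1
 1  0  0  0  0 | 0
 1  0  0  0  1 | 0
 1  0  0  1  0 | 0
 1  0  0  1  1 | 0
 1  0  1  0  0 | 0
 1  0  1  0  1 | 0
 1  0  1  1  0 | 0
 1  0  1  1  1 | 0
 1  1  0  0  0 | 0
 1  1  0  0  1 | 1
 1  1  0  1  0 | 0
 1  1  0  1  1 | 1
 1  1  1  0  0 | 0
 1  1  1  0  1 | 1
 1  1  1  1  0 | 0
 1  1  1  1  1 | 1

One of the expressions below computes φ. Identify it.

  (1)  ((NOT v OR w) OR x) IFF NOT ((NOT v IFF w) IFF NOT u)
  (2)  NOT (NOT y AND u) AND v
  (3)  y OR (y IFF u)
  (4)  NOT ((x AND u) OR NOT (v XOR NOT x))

(1): at (0,0,0,0,0) it gives 1, but φ = 0 — eliminated.
(3): at (0,0,0,0,0) it gives 1, but φ = 0 — eliminated.
(4): at (0,0,0,0,0) it gives 1, but φ = 0 — eliminated.
That leaves (2). Evaluating it on every row reproduces the table of φ exactly.

2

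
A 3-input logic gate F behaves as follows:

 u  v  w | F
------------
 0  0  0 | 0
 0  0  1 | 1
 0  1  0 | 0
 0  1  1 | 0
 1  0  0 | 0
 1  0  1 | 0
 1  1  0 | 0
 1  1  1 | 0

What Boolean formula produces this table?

F(u, v, w) = (~u & ~v) & w

F is 1 on exactly one input, (0,0,1), whose minterm is ¬u·¬v·w. So F is just that conjunction.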